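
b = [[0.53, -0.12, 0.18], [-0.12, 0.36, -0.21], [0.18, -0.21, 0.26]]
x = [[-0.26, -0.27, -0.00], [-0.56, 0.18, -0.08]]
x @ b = [[-0.11, -0.07, 0.01], [-0.33, 0.15, -0.16]]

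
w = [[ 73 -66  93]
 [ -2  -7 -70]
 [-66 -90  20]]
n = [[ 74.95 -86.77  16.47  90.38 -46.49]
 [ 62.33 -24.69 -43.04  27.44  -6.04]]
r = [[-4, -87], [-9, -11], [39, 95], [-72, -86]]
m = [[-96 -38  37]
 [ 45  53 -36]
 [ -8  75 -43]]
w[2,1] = -90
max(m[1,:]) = 53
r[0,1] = -87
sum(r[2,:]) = 134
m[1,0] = 45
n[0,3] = 90.38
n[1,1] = -24.69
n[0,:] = [74.95, -86.77, 16.47, 90.38, -46.49]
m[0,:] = [-96, -38, 37]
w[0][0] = 73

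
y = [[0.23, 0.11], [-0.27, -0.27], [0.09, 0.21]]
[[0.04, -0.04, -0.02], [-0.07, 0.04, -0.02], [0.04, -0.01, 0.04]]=y@[[0.13, -0.18, -0.2], [0.12, 0.05, 0.27]]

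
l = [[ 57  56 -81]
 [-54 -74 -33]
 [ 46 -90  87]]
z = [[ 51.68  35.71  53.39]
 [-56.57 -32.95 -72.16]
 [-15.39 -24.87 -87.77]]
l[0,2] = -81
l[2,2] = 87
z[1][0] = -56.57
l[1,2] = -33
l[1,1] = -74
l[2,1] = -90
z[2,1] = -24.87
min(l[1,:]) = -74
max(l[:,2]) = 87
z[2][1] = -24.87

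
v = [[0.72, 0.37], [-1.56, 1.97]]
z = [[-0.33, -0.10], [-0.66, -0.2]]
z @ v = [[-0.08, -0.32], [-0.16, -0.64]]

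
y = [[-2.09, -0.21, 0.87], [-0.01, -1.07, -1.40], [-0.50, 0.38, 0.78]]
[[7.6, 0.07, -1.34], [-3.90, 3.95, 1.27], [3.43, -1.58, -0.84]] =y@[[-2.23,-0.23,0.58], [-0.57,-2.33,-0.76], [3.24,-1.04,-0.33]]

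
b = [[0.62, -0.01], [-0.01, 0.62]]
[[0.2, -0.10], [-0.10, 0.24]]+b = [[0.82, -0.11], [-0.11, 0.86]]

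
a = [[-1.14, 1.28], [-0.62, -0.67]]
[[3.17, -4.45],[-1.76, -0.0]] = a@[[0.08, 1.92], [2.55, -1.77]]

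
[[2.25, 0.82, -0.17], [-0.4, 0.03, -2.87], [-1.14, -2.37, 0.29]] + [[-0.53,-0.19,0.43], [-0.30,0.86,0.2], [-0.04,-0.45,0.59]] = [[1.72, 0.63, 0.26],[-0.70, 0.89, -2.67],[-1.18, -2.82, 0.88]]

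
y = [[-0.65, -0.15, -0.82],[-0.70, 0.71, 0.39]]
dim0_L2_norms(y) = [0.96, 0.73, 0.91]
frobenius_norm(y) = 1.50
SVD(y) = [[0.53, 0.85],[0.85, -0.53]] @ diag([1.078846591179622, 1.048661066646469]) @ [[-0.87,0.49,-0.09], [-0.18,-0.48,-0.86]]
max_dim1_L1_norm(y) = 1.8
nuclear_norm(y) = 2.13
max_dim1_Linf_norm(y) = 0.82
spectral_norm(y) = 1.08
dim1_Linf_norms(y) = [0.82, 0.71]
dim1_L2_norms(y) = [1.06, 1.07]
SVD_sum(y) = [[-0.49,0.28,-0.05], [-0.8,0.45,-0.08]] + [[-0.16, -0.43, -0.77],[0.10, 0.26, 0.47]]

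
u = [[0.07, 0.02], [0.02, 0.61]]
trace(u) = 0.68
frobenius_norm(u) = 0.61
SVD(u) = [[0.04, 1.0],[1.00, -0.04]] @ diag([0.6107397274136176, 0.06926027258638233]) @ [[0.04,1.00], [1.0,-0.04]]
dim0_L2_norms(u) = [0.07, 0.61]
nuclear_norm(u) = 0.68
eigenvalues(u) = [0.07, 0.61]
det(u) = 0.04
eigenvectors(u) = [[-1.0, -0.04], [0.04, -1.00]]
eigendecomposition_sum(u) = [[0.07, -0.00], [-0.00, 0.00]] + [[0.00, 0.02], [0.02, 0.61]]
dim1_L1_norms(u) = [0.09, 0.63]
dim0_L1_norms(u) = [0.09, 0.63]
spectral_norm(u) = 0.61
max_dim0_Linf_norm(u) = 0.61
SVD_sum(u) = [[0.0, 0.02], [0.02, 0.61]] + [[0.07, -0.00],[-0.0, 0.0]]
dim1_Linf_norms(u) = [0.07, 0.61]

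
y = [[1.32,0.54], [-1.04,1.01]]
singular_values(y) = [1.7, 1.11]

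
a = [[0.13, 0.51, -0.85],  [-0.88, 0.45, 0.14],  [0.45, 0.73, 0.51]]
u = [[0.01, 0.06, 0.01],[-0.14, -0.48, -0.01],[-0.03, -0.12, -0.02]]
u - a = [[-0.12, -0.45, 0.86],  [0.74, -0.93, -0.15],  [-0.48, -0.85, -0.53]]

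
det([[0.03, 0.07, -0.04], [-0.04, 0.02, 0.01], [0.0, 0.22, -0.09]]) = -0.000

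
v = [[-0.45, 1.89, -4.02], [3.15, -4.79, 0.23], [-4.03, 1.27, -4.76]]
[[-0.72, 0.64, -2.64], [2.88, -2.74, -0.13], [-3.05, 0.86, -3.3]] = v@[[0.67,-0.16,0.03], [-0.16,0.47,0.08], [0.03,0.08,0.69]]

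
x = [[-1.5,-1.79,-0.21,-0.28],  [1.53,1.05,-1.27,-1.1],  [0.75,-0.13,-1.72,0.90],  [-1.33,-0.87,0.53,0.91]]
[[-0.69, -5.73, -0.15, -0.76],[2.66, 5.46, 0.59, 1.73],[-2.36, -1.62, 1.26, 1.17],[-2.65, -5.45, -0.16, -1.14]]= x @ [[1.01,3.10,-0.04,0.36], [-0.22,0.69,0.15,0.22], [0.74,1.4,-0.62,-0.62], [-2.08,-1.61,0.27,-0.15]]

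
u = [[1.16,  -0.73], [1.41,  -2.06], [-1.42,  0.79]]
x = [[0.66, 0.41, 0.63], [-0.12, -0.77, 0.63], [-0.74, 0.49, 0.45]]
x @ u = [[0.45, -0.83],  [-2.12, 2.17],  [-0.81, -0.11]]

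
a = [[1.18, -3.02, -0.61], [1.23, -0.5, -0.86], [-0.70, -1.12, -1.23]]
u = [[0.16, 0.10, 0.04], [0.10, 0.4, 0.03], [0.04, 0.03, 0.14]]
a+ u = [[1.34,-2.92,-0.57], [1.33,-0.10,-0.83], [-0.66,-1.09,-1.09]]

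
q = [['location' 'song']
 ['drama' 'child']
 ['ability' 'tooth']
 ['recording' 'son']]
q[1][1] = 'child'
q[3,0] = 'recording'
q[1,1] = 'child'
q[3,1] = 'son'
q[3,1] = 'son'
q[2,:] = ['ability', 'tooth']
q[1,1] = 'child'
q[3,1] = 'son'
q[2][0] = 'ability'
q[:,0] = ['location', 'drama', 'ability', 'recording']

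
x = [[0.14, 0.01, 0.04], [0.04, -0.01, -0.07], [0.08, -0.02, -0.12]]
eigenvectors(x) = [[0.96, 0.14, 0.02], [0.12, -0.49, -0.98], [0.27, -0.86, 0.18]]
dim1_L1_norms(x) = [0.19, 0.12, 0.22]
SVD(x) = [[-0.53, 0.85, -0.03],[-0.4, -0.29, -0.87],[-0.74, -0.45, 0.49]] @ diag([0.1789136467050782, 0.13071930852636113, 0.0015392858995243047]) @ [[-0.84, 0.08, 0.54], [0.54, 0.16, 0.83], [0.02, -0.98, 0.17]]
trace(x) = 0.01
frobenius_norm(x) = 0.22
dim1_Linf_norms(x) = [0.14, 0.07, 0.12]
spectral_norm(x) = 0.18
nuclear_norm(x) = 0.31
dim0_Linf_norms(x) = [0.14, 0.02, 0.12]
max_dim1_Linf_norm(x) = 0.14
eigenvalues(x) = [0.15, -0.14, 0.0]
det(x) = -0.00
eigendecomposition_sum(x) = [[0.15, 0.01, 0.02],[0.02, 0.0, 0.00],[0.04, 0.0, 0.01]] + [[-0.01, 0.00, 0.02],[0.02, -0.01, -0.07],[0.04, -0.02, -0.13]] + [[-0.0,  -0.00,  0.00], [0.0,  0.0,  -0.00], [-0.0,  -0.00,  0.0]]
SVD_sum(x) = [[0.08,-0.01,-0.05], [0.06,-0.01,-0.04], [0.11,-0.01,-0.07]] + [[0.06,0.02,0.09], [-0.02,-0.01,-0.03], [-0.03,-0.01,-0.05]] + [[-0.00, 0.00, -0.00], [-0.00, 0.0, -0.00], [0.00, -0.0, 0.00]]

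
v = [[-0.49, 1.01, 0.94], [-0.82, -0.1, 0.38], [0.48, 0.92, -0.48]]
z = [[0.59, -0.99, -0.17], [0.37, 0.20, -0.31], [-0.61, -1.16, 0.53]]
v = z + [[-1.08, 2.0, 1.11], [-1.19, -0.3, 0.69], [1.09, 2.08, -1.01]]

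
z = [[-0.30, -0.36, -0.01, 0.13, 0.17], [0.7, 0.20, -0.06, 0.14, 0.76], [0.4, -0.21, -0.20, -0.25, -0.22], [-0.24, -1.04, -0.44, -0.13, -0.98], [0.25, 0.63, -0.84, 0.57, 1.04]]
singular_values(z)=[2.17, 1.03, 0.78, 0.48, 0.1]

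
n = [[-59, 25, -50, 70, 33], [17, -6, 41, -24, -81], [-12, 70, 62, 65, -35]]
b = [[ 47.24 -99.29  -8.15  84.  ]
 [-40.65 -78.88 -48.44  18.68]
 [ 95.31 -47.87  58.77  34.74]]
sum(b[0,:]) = 23.799999999999997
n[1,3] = -24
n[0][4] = 33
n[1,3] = -24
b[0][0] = 47.24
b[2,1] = -47.87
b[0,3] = 84.0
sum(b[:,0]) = 101.9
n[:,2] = [-50, 41, 62]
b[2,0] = 95.31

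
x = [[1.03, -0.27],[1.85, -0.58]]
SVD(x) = [[-0.48, -0.88], [-0.88, 0.48]] @ diag([2.2115018188176596, 0.044268559567516054]) @ [[-0.96, 0.29], [-0.29, -0.96]]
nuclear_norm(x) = 2.26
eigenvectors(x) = [[0.54, 0.22],[0.84, 0.98]]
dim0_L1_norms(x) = [2.88, 0.85]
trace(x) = 0.45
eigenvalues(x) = [0.61, -0.16]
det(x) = -0.10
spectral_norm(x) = 2.21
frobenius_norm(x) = 2.21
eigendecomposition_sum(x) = [[0.94, -0.21], [1.47, -0.33]] + [[0.09, -0.06], [0.38, -0.25]]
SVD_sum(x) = [[1.02, -0.31], [1.86, -0.56]] + [[0.01, 0.04], [-0.01, -0.02]]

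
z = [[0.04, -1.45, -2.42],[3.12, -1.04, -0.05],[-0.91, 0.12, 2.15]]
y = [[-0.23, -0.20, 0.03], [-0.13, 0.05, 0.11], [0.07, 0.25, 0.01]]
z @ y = [[0.01,  -0.69,  -0.18],[-0.59,  -0.69,  -0.02],[0.34,  0.73,  0.01]]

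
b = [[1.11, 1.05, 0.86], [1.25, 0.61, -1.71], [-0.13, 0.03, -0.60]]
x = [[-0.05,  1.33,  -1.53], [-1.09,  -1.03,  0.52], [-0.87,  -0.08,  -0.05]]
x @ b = [[1.81,0.71,-1.40], [-2.57,-1.76,0.51], [-1.06,-0.96,-0.58]]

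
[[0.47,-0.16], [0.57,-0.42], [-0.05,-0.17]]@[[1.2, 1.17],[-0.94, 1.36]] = [[0.71, 0.33],[1.08, 0.10],[0.10, -0.29]]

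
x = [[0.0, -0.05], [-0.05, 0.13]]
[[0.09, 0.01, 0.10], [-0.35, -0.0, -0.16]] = x @ [[2.02,-0.43,-1.87],[-1.89,-0.2,-1.92]]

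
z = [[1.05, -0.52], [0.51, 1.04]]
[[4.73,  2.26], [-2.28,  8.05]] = z @[[2.75, 4.82], [-3.54, 5.38]]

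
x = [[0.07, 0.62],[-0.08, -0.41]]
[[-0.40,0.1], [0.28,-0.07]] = x @ [[-0.27, 0.07], [-0.62, 0.15]]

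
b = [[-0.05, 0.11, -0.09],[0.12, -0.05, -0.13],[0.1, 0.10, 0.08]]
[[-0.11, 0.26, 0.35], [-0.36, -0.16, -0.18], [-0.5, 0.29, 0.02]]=b @ [[-3.31, 0.05, -1.35], [-2.14, 2.60, 2.02], [0.50, 0.27, -0.63]]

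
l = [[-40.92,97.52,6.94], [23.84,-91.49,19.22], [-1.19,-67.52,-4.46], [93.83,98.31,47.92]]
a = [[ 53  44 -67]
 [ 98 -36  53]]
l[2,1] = -67.52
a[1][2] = 53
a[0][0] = 53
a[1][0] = 98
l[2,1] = -67.52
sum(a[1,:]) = 115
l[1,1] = -91.49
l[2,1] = -67.52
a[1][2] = 53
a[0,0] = 53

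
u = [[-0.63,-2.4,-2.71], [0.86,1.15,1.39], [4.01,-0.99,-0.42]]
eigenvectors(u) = [[(-0.1-0.59j),-0.10+0.59j,(-0.11+0j)], [-0.04+0.32j,-0.04-0.32j,(-0.73+0j)], [-0.73+0.00j,(-0.73-0j),(0.67+0j)]]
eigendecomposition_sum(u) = [[-0.31+1.71j, (-1.2-0.21j), (-1.36+0.05j)],[(0.43-0.82j), 0.58+0.30j, (0.69+0.19j)],[2.00+0.72j, -0.50+1.41j, (-0.21+1.65j)]] + [[-0.31-1.71j, (-1.2+0.21j), (-1.36-0.05j)], [(0.43+0.82j), 0.58-0.30j, 0.69-0.19j], [(2-0.72j), -0.50-1.41j, (-0.21-1.65j)]] + [[-0.00+0.00j, -0.00+0.00j, 0j], [-0.00+0.00j, -0.00+0.00j, 0j], [-0j, -0j, (-0-0j)]]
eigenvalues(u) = [(0.05+3.66j), (0.05-3.66j), (-0+0j)]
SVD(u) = [[0.29,0.84,0.47], [-0.03,-0.48,0.88], [0.96,-0.27,-0.11]] @ diag([4.181211476147546, 4.15322411772907, 0.00014016289945409014]) @ [[0.87,-0.4,-0.29],  [-0.48,-0.55,-0.68],  [-0.11,-0.73,0.67]]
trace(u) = 0.10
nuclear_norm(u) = 8.33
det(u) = -0.00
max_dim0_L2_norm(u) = 4.15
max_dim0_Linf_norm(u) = 4.01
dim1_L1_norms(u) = [5.74, 3.4, 5.42]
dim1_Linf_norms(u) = [2.71, 1.39, 4.01]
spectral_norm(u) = 4.18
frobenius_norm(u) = 5.89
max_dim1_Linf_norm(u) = 4.01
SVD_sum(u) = [[1.04, -0.48, -0.35], [-0.1, 0.05, 0.03], [3.48, -1.60, -1.17]] + [[-1.67, -1.92, -2.36], [0.96, 1.10, 1.36], [0.53, 0.61, 0.75]] + [[-0.00,-0.0,0.00], [-0.00,-0.00,0.00], [0.00,0.00,-0.00]]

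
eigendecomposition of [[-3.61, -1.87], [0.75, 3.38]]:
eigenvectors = [[-0.99, 0.27], [0.11, -0.96]]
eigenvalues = [-3.4, 3.17]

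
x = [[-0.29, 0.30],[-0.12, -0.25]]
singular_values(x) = [0.43, 0.25]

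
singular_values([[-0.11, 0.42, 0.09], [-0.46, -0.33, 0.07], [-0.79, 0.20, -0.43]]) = [0.99, 0.57, 0.27]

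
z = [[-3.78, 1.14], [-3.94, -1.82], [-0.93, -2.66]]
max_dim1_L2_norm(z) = 4.34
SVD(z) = [[-0.59,0.64], [-0.75,-0.24], [-0.28,-0.73]] @ diag([5.6633290109440955, 3.2079907284465405]) @ [[0.97, 0.25], [-0.25, 0.97]]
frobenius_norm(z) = 6.51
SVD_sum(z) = [[-3.26, -0.85],[-4.13, -1.08],[-1.52, -0.40]] + [[-0.52, 1.99], [0.19, -0.74], [0.59, -2.26]]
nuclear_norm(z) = 8.87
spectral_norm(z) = 5.66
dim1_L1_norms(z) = [4.92, 5.76, 3.59]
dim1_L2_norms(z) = [3.95, 4.34, 2.82]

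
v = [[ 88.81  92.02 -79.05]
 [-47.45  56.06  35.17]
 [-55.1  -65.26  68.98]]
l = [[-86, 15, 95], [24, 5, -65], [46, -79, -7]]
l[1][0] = 24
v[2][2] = 68.98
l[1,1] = 5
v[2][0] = -55.1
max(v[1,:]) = 56.06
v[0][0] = 88.81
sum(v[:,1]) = 82.81999999999998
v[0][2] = -79.05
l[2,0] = 46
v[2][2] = 68.98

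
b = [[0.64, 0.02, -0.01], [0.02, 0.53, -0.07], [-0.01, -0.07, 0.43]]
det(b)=0.143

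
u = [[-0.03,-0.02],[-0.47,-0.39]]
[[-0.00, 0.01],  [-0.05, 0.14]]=u @ [[-0.01, -0.18], [0.14, -0.14]]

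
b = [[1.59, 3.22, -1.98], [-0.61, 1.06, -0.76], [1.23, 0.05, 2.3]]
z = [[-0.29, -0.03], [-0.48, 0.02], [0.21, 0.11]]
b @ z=[[-2.42, -0.2], [-0.49, -0.04], [0.1, 0.22]]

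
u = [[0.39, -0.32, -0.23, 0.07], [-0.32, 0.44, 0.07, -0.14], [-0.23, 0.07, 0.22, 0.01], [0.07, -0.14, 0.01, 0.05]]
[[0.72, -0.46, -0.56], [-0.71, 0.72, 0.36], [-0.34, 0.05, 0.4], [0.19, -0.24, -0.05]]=u@[[0.93,-0.66,-2.2], [-1.12,1.18,-0.84], [-0.20,-0.84,-0.22], [-0.64,-0.33,-0.27]]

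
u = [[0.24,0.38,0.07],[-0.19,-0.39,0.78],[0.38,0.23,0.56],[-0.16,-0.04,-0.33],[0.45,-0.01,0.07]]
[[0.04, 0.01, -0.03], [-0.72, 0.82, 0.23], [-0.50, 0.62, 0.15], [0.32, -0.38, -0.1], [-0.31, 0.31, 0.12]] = u@[[-0.56,0.54,0.23], [0.59,-0.49,-0.27], [-0.76,0.94,0.22]]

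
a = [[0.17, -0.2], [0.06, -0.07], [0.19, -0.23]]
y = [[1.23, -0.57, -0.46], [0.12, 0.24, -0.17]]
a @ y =[[0.19, -0.14, -0.04],[0.07, -0.05, -0.02],[0.21, -0.16, -0.05]]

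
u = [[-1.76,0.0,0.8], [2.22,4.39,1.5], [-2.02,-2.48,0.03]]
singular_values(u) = [6.02, 2.02, 0.34]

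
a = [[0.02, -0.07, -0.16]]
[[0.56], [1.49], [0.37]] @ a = [[0.01, -0.04, -0.09], [0.03, -0.10, -0.24], [0.01, -0.03, -0.06]]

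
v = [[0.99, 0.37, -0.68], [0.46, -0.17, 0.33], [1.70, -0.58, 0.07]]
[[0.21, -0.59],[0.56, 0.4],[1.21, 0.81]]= v@ [[0.7, 0.13], [0.05, -0.96], [0.74, 0.53]]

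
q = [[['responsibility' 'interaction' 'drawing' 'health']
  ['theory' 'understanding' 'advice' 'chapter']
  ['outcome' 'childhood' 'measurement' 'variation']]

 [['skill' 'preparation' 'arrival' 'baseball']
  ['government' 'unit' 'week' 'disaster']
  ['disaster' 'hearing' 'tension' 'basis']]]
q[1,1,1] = 'unit'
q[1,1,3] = 'disaster'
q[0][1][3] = 'chapter'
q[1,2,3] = 'basis'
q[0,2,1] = 'childhood'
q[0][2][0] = 'outcome'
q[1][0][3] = 'baseball'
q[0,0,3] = 'health'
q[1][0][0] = 'skill'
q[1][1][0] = 'government'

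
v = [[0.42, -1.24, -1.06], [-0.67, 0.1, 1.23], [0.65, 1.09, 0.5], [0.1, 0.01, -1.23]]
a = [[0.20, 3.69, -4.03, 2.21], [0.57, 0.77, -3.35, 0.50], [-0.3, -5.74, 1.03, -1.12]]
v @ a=[[-0.30, 6.68, 1.37, 1.5], [-0.45, -9.46, 3.63, -2.81], [0.6, 0.37, -5.76, 1.42], [0.39, 7.44, -1.7, 1.60]]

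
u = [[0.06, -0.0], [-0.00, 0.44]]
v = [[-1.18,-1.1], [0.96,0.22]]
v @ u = [[-0.07, -0.48], [0.06, 0.1]]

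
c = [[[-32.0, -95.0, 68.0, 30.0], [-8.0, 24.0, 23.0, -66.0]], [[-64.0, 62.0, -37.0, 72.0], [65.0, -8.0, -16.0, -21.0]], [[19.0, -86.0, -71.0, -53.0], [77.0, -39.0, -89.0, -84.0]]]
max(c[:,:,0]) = 77.0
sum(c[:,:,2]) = -122.0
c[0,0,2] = 68.0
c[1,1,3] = -21.0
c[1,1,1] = -8.0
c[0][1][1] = 24.0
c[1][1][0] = 65.0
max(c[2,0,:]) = 19.0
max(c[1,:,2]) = -16.0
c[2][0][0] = 19.0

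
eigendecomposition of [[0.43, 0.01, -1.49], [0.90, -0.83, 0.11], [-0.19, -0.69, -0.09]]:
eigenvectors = [[(-0.85+0j),  (0.01+0.52j),  0.01-0.52j], [(-0.38+0j),  (0.7+0j),  (0.7-0j)], [0.36+0.00j,  0.26+0.42j,  0.26-0.42j]]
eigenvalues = [(1.07+0j), (-0.78+0.73j), (-0.78-0.73j)]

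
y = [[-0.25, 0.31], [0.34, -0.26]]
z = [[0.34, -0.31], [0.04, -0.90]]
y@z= [[-0.07, -0.20], [0.11, 0.13]]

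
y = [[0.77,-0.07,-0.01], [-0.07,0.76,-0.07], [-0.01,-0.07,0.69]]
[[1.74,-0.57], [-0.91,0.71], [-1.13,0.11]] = y @ [[2.13, -0.66], [-1.16, 0.90], [-1.72, 0.24]]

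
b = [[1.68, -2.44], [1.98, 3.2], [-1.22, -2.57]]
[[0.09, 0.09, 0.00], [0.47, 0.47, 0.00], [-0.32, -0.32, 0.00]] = b@[[0.14, 0.14, 0.00], [0.06, 0.06, 0.00]]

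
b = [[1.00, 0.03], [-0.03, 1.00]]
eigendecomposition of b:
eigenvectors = [[0.71+0.00j,  (0.71-0j)],[0.71j,  0.00-0.71j]]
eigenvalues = [(1+0.03j), (1-0.03j)]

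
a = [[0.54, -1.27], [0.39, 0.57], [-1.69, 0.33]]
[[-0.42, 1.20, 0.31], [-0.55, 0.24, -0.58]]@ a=[[-0.28, 1.32], [0.78, 0.64]]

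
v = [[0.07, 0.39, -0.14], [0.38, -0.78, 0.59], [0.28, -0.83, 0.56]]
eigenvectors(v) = [[-0.36,0.93,-0.5],[0.64,0.18,0.35],[0.68,-0.31,0.79]]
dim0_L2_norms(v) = [0.48, 1.2, 0.83]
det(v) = -0.00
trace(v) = -0.15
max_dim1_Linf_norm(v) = 0.83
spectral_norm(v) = 1.52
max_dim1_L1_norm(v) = 1.75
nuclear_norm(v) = 1.75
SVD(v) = [[0.24, 0.91, 0.34],[-0.69, 0.41, -0.6],[-0.68, -0.09, 0.72]] @ diag([1.5181288668053974, 0.2316710552712137, 0.0036422412992099034]) @ [[-0.29, 0.79, -0.54], [0.83, 0.49, 0.27], [-0.47, 0.37, 0.80]]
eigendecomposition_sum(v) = [[-0.18, 0.42, -0.30], [0.32, -0.75, 0.53], [0.34, -0.80, 0.57]] + [[0.26, -0.06, 0.19], [0.05, -0.01, 0.04], [-0.09, 0.02, -0.06]] + [[-0.02, 0.03, -0.03], [0.01, -0.02, 0.02], [0.03, -0.04, 0.05]]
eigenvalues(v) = [-0.36, 0.19, 0.02]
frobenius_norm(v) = 1.54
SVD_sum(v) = [[-0.10,0.29,-0.2], [0.3,-0.83,0.57], [0.3,-0.82,0.56]] + [[0.18, 0.10, 0.06], [0.08, 0.05, 0.03], [-0.02, -0.01, -0.01]] + [[-0.0, 0.00, 0.00], [0.00, -0.00, -0.0], [-0.0, 0.0, 0.00]]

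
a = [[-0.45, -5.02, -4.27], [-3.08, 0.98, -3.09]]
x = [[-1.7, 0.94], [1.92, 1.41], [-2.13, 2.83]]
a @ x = [[0.22, -19.59], [13.7, -10.26]]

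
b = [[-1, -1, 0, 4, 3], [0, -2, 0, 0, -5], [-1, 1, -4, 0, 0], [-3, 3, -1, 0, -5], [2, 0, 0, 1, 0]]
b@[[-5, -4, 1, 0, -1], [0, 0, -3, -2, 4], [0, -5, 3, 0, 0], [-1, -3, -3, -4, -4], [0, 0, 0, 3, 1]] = [[1, -8, -10, -5, -16], [0, 0, 6, -11, -13], [5, 24, -16, -2, 5], [15, 17, -15, -21, 10], [-11, -11, -1, -4, -6]]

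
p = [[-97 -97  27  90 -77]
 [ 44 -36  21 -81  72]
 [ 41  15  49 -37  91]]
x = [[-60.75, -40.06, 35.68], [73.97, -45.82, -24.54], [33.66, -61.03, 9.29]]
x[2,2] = 9.29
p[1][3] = -81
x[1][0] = 73.97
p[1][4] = 72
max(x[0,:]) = 35.68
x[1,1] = -45.82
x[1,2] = -24.54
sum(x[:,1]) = -146.91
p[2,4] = 91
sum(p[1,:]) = 20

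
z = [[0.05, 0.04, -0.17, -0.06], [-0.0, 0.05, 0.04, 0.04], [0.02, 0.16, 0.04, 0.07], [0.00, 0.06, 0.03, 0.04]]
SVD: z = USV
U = [[-0.56,-0.81,0.15,-0.07], [0.34,-0.07,0.48,-0.81], [0.68,-0.56,-0.47,0.06], [0.33,-0.15,0.73,0.58]]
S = [0.22, 0.18, 0.01, 0.0]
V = [[-0.07, 0.56, 0.66, 0.49], [-0.29, -0.75, 0.6, 0.00], [-0.26, -0.24, -0.43, 0.83], [-0.92, 0.26, -0.11, -0.27]]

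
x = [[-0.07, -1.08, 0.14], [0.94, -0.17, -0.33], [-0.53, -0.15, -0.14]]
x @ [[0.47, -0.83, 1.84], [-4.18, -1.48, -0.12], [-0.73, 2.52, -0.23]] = [[4.38,2.01,-0.03], [1.39,-1.36,1.83], [0.48,0.31,-0.92]]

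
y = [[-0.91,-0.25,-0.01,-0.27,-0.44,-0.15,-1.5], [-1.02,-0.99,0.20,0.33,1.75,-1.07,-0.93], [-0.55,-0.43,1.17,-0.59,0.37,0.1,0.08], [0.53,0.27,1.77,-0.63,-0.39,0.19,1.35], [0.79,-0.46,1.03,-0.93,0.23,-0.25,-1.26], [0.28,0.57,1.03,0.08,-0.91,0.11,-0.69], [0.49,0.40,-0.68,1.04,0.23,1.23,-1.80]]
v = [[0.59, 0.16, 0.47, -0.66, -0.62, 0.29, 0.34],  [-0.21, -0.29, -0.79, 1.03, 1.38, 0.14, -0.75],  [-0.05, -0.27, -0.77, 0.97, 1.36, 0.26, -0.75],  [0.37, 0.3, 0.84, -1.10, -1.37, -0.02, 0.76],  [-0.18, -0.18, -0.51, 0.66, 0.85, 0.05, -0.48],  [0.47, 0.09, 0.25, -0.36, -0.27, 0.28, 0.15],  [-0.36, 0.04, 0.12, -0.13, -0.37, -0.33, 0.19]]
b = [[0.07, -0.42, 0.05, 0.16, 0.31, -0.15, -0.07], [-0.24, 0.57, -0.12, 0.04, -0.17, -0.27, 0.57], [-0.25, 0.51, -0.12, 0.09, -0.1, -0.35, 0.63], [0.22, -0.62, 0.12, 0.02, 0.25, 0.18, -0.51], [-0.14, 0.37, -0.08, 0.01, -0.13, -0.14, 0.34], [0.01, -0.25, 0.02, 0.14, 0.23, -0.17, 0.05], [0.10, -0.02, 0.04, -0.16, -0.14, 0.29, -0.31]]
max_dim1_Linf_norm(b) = 0.63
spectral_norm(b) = 1.73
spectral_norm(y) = 3.57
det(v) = 0.00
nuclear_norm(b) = 2.51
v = b @ y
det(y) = -0.25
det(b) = -0.00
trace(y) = -2.82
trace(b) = -0.07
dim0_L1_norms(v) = [2.23, 1.33, 3.75, 4.91, 6.22, 1.37, 3.42]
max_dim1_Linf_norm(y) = 1.8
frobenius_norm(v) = 4.17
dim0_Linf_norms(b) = [0.25, 0.62, 0.12, 0.16, 0.31, 0.35, 0.63]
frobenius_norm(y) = 5.74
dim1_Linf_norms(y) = [1.5, 1.75, 1.17, 1.77, 1.26, 1.03, 1.8]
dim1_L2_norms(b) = [0.58, 0.91, 0.94, 0.9, 0.56, 0.41, 0.49]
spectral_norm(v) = 4.05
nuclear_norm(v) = 5.10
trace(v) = -0.25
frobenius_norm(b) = 1.89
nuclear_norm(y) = 12.69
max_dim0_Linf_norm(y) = 1.8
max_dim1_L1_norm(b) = 2.05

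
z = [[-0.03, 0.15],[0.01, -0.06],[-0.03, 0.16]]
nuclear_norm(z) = 0.23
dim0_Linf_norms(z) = [0.03, 0.16]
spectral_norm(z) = 0.23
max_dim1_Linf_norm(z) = 0.16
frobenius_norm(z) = 0.23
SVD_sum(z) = [[-0.03,0.15], [0.01,-0.06], [-0.03,0.16]] + [[-0.0,-0.0], [-0.00,-0.00], [0.00,0.00]]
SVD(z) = [[-0.66, -0.62], [0.26, -0.72], [-0.70, 0.31]] @ diag([0.23150787288564315, 0.0020260286189663804]) @ [[0.19, -0.98], [0.98, 0.19]]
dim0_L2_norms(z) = [0.04, 0.23]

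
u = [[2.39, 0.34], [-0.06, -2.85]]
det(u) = -6.79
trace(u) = -0.46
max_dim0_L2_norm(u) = 2.87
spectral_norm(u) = 2.93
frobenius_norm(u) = 3.74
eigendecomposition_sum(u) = [[2.39,  0.16], [-0.03,  -0.0]] + [[0.0, 0.18], [-0.03, -2.85]]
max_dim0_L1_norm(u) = 3.19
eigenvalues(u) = [2.39, -2.85]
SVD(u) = [[-0.38, 0.93], [0.93, 0.38]] @ diag([2.928532804859783, 2.318942778694656]) @ [[-0.33, -0.95], [0.95, -0.33]]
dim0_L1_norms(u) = [2.45, 3.19]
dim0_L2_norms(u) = [2.39, 2.87]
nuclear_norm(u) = 5.25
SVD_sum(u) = [[0.36, 1.04], [-0.88, -2.57]] + [[2.03, -0.7], [0.82, -0.28]]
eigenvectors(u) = [[1.0, -0.06], [-0.01, 1.00]]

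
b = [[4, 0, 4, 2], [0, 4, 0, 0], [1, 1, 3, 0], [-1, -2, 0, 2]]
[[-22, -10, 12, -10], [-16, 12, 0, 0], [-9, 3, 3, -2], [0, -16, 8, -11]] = b@[[-2, 0, 0, 1], [-4, 3, 0, 0], [-1, 0, 1, -1], [-5, -5, 4, -5]]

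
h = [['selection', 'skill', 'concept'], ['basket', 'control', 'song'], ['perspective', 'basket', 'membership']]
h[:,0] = ['selection', 'basket', 'perspective']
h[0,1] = 'skill'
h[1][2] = 'song'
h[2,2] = 'membership'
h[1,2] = 'song'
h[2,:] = ['perspective', 'basket', 'membership']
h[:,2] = ['concept', 'song', 'membership']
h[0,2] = 'concept'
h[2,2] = 'membership'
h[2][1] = 'basket'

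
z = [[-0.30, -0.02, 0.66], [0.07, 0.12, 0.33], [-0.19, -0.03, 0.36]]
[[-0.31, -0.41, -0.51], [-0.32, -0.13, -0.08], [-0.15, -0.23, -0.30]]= z@ [[-0.59, 0.71, 0.38], [-0.29, -0.63, 0.73], [-0.75, -0.32, -0.58]]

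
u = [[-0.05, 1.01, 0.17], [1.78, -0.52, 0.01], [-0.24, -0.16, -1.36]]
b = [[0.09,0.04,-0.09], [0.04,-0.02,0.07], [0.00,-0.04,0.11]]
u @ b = [[0.04, -0.03, 0.09], [0.14, 0.08, -0.20], [-0.03, 0.05, -0.14]]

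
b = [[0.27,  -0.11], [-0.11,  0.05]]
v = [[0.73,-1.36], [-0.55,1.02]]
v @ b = [[0.35,-0.15], [-0.26,0.11]]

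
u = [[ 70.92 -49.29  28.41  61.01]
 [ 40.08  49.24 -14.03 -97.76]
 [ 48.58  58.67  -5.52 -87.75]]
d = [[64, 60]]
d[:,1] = [60]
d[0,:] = [64, 60]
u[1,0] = 40.08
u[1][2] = -14.03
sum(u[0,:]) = 111.05000000000001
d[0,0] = 64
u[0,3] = 61.01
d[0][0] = 64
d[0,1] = 60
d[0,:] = [64, 60]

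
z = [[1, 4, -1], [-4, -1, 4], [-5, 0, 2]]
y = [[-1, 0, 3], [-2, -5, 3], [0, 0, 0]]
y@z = [[-16, -4, 7], [3, -3, -12], [0, 0, 0]]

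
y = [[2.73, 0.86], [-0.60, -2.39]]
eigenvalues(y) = [2.63, -2.29]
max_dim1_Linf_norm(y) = 2.73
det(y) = -6.01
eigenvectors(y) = [[0.99,  -0.17], [-0.12,  0.99]]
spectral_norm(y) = 3.31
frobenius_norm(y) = 3.78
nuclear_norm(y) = 5.13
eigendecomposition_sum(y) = [[2.68, 0.46],[-0.32, -0.05]] + [[0.05, 0.4], [-0.28, -2.34]]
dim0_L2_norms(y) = [2.8, 2.54]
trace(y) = 0.34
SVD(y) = [[-0.8, 0.6],[0.6, 0.80]] @ diag([3.3128318440867255, 1.8137654679712445]) @ [[-0.77,-0.64], [0.64,-0.77]]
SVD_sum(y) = [[2.03, 1.70],  [-1.53, -1.28]] + [[0.7, -0.84], [0.93, -1.11]]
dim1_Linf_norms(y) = [2.73, 2.39]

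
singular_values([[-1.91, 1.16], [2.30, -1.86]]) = [3.7, 0.24]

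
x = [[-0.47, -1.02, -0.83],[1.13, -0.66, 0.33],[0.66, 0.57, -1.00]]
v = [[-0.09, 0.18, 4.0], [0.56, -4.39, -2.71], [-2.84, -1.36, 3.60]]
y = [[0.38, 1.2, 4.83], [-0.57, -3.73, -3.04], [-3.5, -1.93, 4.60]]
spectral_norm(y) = 7.62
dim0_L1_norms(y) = [4.45, 6.86, 12.47]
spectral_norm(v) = 6.55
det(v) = -50.14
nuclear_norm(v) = 12.73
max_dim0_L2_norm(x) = 1.39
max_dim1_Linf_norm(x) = 1.13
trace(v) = -0.88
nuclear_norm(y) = 14.00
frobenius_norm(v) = 8.11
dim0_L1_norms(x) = [2.26, 2.25, 2.16]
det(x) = -2.49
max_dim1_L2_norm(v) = 5.19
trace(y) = 1.25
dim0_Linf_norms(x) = [1.13, 1.02, 1.0]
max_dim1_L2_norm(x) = 1.4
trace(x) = -2.13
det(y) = -50.58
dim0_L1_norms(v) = [3.49, 5.93, 10.31]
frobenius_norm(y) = 9.25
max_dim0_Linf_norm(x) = 1.13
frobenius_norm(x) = 2.35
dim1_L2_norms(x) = [1.4, 1.35, 1.33]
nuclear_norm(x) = 4.07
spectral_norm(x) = 1.43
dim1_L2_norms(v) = [4.01, 5.19, 4.78]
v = y + x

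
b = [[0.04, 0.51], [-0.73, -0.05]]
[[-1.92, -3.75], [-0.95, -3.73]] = b@[[1.57, 5.64],[-3.88, -7.79]]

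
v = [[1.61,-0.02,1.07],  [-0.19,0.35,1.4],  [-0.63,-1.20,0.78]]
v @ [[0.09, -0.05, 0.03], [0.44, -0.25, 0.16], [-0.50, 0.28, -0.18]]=[[-0.40, 0.22, -0.15],  [-0.56, 0.31, -0.2],  [-0.97, 0.55, -0.35]]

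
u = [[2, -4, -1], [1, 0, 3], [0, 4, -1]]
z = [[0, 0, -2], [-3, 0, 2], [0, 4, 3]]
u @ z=[[12, -4, -15], [0, 12, 7], [-12, -4, 5]]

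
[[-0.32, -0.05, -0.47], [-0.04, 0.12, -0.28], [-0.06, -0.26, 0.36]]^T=[[-0.32,-0.04,-0.06], [-0.05,0.12,-0.26], [-0.47,-0.28,0.36]]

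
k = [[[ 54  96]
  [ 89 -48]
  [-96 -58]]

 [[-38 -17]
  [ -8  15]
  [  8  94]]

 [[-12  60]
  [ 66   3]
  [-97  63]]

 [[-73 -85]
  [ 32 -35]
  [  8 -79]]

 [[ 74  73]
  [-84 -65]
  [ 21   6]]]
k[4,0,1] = 73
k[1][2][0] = 8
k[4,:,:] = [[74, 73], [-84, -65], [21, 6]]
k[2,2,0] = -97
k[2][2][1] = 63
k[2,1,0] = 66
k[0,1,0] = 89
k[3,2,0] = 8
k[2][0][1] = 60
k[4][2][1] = 6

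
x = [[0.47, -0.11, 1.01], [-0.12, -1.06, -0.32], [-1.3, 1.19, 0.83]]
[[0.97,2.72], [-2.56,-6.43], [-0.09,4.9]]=x @ [[2.13,2.33], [2.11,5.15], [0.20,2.17]]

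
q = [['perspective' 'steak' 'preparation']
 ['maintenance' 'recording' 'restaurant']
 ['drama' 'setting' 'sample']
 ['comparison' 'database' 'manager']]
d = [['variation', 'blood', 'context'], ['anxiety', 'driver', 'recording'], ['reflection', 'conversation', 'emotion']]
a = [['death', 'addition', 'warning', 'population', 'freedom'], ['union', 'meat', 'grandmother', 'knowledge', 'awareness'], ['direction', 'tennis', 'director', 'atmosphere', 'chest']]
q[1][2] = 'restaurant'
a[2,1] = 'tennis'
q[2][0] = 'drama'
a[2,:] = ['direction', 'tennis', 'director', 'atmosphere', 'chest']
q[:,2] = ['preparation', 'restaurant', 'sample', 'manager']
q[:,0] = ['perspective', 'maintenance', 'drama', 'comparison']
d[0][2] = 'context'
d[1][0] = 'anxiety'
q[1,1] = 'recording'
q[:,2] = ['preparation', 'restaurant', 'sample', 'manager']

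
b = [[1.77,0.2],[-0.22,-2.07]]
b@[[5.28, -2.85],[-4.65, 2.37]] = [[8.42, -4.57], [8.46, -4.28]]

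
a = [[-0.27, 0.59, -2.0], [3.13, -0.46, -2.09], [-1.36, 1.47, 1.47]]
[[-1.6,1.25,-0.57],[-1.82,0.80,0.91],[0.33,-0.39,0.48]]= a@[[-0.25,-0.08,0.61], [-0.65,0.21,0.53], [0.64,-0.55,0.36]]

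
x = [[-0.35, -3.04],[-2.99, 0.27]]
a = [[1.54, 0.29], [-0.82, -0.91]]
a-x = [[1.89, 3.33], [2.17, -1.18]]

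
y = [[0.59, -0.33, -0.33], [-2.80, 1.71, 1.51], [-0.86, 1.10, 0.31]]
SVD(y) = [[-0.19, 0.13, 0.97],[0.92, -0.32, 0.22],[0.34, 0.94, -0.05]] @ diag([3.9214228658335135, 0.5274792697374187, 0.0028857088126575193]) @ [[-0.76, 0.51, 0.40], [0.32, 0.83, -0.45], [-0.56, -0.21, -0.80]]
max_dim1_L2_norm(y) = 3.61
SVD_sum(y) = [[0.57, -0.38, -0.3],  [-2.74, 1.85, 1.43],  [-1.02, 0.69, 0.53]] + [[0.02, 0.06, -0.03], [-0.06, -0.14, 0.08], [0.16, 0.41, -0.22]] + [[-0.00, -0.0, -0.00], [-0.00, -0.00, -0.0], [0.00, 0.0, 0.00]]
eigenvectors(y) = [[-0.18,0.56,0.15], [0.89,0.21,-0.43], [0.42,0.80,0.89]]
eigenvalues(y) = [2.99, -0.01, -0.38]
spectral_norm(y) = 3.92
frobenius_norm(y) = 3.96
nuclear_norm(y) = 4.45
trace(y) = 2.61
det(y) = 0.01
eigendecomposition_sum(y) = [[0.53, -0.37, -0.27], [-2.61, 1.83, 1.35], [-1.24, 0.87, 0.64]] + [[-0.01, -0.00, 0.00], [-0.00, -0.0, 0.00], [-0.01, -0.0, 0.00]] + [[0.07, 0.04, -0.06], [-0.19, -0.12, 0.16], [0.39, 0.24, -0.33]]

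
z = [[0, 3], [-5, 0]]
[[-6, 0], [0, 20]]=z @ [[0, -4], [-2, 0]]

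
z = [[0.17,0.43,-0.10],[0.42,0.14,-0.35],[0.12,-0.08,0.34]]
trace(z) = 0.65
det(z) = -0.07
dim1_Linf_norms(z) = [0.43, 0.42, 0.34]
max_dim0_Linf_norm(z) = 0.43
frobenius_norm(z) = 0.82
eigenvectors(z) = [[0.63, -0.74, 0.73], [-0.75, -0.63, 0.57], [-0.21, -0.24, 0.36]]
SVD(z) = [[-0.58,0.52,-0.63],[-0.77,-0.09,0.63],[0.27,0.85,0.45]] @ diag([0.6856165838472524, 0.34016298823375485, 0.3048262478683655]) @ [[-0.57, -0.55, 0.61],[0.45, 0.42, 0.79],[0.69, -0.72, -0.01]]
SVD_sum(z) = [[0.22, 0.22, -0.24],  [0.3, 0.29, -0.32],  [-0.1, -0.1, 0.11]] + [[0.08,  0.07,  0.14],[-0.01,  -0.01,  -0.02],[0.13,  0.12,  0.23]] + [[-0.13, 0.14, 0.0], [0.13, -0.14, -0.0], [0.10, -0.1, -0.00]]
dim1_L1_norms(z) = [0.7, 0.91, 0.54]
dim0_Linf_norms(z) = [0.42, 0.43, 0.35]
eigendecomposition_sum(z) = [[-0.13, 0.13, 0.05], [0.16, -0.16, -0.06], [0.04, -0.04, -0.02]] + [[0.41, 1.04, -2.48], [0.35, 0.88, -2.11], [0.13, 0.33, -0.79]] + [[-0.11, -0.74, 2.33], [-0.09, -0.58, 1.82], [-0.06, -0.37, 1.15]]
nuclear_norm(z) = 1.33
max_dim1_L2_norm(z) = 0.56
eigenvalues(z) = [-0.31, 0.5, 0.46]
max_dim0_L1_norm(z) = 0.79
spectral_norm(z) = 0.69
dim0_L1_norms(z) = [0.71, 0.65, 0.79]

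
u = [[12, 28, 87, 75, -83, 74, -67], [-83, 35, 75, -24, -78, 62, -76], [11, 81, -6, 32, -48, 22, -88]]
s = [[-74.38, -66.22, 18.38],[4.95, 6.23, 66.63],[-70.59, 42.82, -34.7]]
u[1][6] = -76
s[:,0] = [-74.38, 4.95, -70.59]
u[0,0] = 12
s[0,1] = -66.22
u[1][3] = -24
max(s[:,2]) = 66.63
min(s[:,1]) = -66.22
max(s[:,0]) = 4.95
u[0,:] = [12, 28, 87, 75, -83, 74, -67]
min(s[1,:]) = 4.95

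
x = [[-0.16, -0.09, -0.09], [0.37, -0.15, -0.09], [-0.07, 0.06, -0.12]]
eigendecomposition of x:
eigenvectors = [[(0.05+0.37j),0.05-0.37j,0.26+0.00j], [0.88+0.00j,0.88-0.00j,-0.63+0.00j], [-0.14-0.27j,(-0.14+0.27j),0.73+0.00j]]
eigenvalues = [(-0.12+0.18j), (-0.12-0.18j), (-0.2+0j)]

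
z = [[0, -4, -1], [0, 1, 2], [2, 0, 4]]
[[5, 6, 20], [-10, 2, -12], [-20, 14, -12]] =z @ [[0, 3, 2], [0, -2, -4], [-5, 2, -4]]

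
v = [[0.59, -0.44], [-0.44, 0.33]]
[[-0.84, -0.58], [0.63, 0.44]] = v @ [[-0.31, -0.21], [1.49, 1.04]]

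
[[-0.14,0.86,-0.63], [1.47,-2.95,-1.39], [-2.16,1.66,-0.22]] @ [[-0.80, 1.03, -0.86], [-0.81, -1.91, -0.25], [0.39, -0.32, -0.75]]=[[-0.83, -1.59, 0.38], [0.67, 7.59, 0.52], [0.30, -5.32, 1.61]]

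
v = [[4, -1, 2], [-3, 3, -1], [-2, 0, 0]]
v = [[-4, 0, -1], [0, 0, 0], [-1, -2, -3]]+[[8, -1, 3], [-3, 3, -1], [-1, 2, 3]]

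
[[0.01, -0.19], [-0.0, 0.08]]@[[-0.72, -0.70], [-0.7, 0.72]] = [[0.13, -0.14], [-0.06, 0.06]]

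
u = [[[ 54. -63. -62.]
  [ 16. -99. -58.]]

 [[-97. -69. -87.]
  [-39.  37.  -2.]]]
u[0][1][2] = -58.0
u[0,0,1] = -63.0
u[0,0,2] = -62.0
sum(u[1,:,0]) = -136.0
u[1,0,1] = -69.0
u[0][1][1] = -99.0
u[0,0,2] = -62.0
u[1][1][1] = 37.0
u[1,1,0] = -39.0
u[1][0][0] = -97.0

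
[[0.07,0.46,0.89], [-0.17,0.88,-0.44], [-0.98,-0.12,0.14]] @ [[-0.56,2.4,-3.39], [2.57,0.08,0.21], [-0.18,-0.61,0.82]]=[[0.98, -0.34, 0.59], [2.44, -0.07, 0.4], [0.22, -2.45, 3.41]]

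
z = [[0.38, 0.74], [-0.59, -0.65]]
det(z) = 0.190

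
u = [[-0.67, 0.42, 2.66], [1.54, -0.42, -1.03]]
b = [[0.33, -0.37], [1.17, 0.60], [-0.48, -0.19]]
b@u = [[-0.79, 0.29, 1.26],  [0.14, 0.24, 2.49],  [0.03, -0.12, -1.08]]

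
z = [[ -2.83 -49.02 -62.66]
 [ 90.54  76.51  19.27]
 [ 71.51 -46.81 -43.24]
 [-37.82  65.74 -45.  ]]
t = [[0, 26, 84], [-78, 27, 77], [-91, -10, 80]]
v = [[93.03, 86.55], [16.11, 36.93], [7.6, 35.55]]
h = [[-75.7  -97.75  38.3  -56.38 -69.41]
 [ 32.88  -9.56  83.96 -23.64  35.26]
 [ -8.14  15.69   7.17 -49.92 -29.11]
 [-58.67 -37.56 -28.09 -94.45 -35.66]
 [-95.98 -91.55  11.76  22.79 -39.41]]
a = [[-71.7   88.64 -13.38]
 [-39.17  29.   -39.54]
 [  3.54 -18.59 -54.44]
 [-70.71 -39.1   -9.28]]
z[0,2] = -62.66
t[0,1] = 26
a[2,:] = [3.54, -18.59, -54.44]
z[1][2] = 19.27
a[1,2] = -39.54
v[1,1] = 36.93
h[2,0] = -8.14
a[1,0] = -39.17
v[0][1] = 86.55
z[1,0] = 90.54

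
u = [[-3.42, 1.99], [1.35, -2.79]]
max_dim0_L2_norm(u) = 3.68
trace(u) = -6.21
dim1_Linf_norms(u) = [3.42, 2.79]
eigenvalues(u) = [-4.77, -1.44]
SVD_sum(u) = [[-2.84, 2.62], [2.12, -1.95]] + [[-0.58, -0.63],  [-0.77, -0.84]]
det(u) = 6.86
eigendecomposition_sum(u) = [[-2.84, 2.85], [1.93, -1.94]] + [[-0.58, -0.86], [-0.58, -0.85]]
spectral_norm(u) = 4.82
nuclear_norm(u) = 6.24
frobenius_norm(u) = 5.03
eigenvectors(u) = [[-0.83, -0.71],[0.56, -0.71]]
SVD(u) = [[-0.8, 0.6],  [0.60, 0.8]] @ diag([4.820894418965325, 1.4219975390938568]) @ [[0.74, -0.68], [-0.68, -0.74]]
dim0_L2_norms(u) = [3.68, 3.43]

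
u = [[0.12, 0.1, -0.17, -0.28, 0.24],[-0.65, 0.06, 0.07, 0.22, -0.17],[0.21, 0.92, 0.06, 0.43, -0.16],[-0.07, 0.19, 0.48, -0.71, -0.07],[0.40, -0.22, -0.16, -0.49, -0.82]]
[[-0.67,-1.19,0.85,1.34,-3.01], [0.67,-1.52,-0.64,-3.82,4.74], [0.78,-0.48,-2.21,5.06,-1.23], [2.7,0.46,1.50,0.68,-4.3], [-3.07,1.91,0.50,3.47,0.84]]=u@[[-0.69, 3.34, -0.25, 6.18, -4.96], [0.78, -2.35, -0.98, 4.42, -3.09], [5.97, 3.89, -0.1, -1.26, -2.29], [0.33, 1.17, -2.52, -1.09, 4.66], [1.83, -1.53, 1.06, -1.51, -4.95]]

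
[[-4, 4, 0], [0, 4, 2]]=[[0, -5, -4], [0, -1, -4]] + [[-4, 9, 4], [0, 5, 6]]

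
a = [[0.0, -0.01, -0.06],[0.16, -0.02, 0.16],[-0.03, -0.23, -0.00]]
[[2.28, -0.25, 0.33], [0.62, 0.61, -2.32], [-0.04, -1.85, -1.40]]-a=[[2.28, -0.24, 0.39], [0.46, 0.63, -2.48], [-0.01, -1.62, -1.4]]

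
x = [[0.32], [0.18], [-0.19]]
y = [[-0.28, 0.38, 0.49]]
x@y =[[-0.09, 0.12, 0.16], [-0.05, 0.07, 0.09], [0.05, -0.07, -0.09]]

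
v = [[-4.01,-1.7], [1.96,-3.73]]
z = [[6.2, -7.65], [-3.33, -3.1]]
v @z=[[-19.20, 35.95], [24.57, -3.43]]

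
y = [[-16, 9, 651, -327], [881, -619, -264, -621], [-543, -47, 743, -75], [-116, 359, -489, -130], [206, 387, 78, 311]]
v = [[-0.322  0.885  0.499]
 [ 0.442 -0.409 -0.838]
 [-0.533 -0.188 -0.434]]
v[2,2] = -0.434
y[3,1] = 359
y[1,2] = -264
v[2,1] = -0.188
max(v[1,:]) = 0.442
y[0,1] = 9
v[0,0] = -0.322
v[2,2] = -0.434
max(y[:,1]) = 387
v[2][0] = -0.533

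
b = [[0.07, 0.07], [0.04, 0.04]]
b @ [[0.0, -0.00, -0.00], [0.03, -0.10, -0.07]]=[[0.00, -0.01, -0.00], [0.00, -0.0, -0.00]]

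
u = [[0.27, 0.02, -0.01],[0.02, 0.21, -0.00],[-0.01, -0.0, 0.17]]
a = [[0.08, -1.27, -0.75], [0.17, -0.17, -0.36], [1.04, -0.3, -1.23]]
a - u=[[-0.19, -1.29, -0.74], [0.15, -0.38, -0.36], [1.05, -0.30, -1.4]]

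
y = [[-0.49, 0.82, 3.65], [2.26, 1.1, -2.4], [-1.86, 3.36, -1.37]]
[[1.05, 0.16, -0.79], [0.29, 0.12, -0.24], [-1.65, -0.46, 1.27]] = y@[[0.54,0.14,-0.42],[-0.04,-0.03,0.03],[0.37,0.07,-0.28]]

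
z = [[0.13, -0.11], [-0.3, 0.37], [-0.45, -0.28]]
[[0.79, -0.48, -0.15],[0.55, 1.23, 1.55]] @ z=[[0.31, -0.22],[-1.00, -0.04]]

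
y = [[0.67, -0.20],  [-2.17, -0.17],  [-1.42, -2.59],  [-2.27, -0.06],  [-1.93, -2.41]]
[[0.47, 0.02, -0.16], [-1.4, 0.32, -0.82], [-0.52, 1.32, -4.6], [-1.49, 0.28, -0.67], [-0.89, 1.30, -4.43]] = y@ [[0.66, -0.11, 0.25], [-0.16, -0.45, 1.64]]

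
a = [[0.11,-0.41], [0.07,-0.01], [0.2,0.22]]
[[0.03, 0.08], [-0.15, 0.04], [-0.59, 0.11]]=a @ [[-2.21,0.60],[-0.67,-0.04]]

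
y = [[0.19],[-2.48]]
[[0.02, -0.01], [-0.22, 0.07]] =y @ [[0.09, -0.03]]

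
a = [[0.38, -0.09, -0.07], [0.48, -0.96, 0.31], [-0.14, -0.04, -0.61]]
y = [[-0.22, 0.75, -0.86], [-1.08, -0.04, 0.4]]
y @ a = [[0.4,-0.67,0.77],  [-0.49,0.12,-0.18]]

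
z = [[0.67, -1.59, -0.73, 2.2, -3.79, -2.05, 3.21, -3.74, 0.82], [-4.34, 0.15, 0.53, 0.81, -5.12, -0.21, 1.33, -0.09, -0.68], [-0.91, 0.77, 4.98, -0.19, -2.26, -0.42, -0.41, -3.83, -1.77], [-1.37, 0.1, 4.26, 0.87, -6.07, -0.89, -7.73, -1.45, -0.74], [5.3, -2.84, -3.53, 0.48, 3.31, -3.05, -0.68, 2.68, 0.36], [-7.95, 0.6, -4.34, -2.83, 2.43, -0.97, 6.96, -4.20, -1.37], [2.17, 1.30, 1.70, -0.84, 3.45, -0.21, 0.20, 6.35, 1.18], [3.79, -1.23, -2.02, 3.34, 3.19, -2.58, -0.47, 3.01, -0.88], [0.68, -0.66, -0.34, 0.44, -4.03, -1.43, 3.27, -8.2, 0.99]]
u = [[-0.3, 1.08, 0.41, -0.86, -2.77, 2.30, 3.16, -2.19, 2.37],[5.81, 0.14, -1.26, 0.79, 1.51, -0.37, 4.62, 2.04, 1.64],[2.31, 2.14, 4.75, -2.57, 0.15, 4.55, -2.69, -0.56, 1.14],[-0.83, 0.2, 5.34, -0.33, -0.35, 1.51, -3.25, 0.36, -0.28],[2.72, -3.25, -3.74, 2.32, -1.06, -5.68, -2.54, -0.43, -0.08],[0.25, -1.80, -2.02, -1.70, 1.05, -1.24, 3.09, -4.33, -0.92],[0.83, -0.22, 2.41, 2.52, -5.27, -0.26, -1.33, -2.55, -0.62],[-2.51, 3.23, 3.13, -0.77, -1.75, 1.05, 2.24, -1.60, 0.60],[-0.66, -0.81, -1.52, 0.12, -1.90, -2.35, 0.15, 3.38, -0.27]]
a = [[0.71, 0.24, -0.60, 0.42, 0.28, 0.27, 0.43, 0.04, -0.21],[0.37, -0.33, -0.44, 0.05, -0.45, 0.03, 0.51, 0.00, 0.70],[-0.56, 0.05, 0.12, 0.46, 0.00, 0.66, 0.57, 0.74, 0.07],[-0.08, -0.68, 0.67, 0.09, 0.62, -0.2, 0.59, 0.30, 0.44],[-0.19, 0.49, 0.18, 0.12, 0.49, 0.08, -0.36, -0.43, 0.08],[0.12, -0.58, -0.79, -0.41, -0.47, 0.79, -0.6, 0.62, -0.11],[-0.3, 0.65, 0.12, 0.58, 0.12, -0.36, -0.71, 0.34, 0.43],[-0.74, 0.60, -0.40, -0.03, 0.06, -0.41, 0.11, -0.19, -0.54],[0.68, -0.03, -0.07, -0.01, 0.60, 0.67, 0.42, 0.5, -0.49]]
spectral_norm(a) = 2.16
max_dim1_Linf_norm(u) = 5.81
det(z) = 622271.96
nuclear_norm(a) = 10.55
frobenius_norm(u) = 21.10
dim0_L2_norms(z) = [11.52, 3.9, 9.06, 5.16, 11.74, 4.92, 11.48, 13.12, 3.16]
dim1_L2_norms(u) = [5.96, 8.16, 8.29, 6.52, 8.8, 6.49, 7.03, 6.26, 4.91]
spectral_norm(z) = 17.66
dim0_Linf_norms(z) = [7.95, 2.84, 4.98, 3.34, 6.07, 3.05, 7.73, 8.2, 1.77]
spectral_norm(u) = 13.46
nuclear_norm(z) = 62.70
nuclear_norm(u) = 53.02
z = a @ u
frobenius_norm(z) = 27.07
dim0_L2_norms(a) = [1.45, 1.41, 1.36, 0.96, 1.23, 1.39, 1.52, 1.27, 1.21]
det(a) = -0.69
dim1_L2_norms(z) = [7.2, 6.95, 7.04, 10.99, 8.77, 12.85, 7.98, 7.62, 9.92]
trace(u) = -1.24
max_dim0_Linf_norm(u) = 5.81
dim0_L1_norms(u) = [16.22, 12.87, 24.58, 11.98, 15.81, 19.31, 23.07, 17.44, 7.92]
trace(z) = 13.21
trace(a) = 0.48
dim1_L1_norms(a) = [3.2, 2.88, 3.23, 3.67, 2.42, 4.49, 3.61, 3.08, 3.47]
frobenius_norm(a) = 3.96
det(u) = -900851.13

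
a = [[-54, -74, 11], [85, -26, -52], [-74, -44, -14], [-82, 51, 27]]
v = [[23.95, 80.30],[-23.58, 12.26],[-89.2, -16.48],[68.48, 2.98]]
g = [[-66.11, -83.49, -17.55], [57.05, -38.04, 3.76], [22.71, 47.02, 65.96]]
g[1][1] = -38.04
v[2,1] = -16.48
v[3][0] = 68.48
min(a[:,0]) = -82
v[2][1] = -16.48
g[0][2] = -17.55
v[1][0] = -23.58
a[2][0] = -74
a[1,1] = -26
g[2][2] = 65.96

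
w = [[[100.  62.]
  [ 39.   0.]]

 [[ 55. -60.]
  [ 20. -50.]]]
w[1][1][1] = -50.0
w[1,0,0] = 55.0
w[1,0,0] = 55.0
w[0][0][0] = 100.0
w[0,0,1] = 62.0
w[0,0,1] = 62.0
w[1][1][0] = 20.0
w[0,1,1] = 0.0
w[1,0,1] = -60.0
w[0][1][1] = 0.0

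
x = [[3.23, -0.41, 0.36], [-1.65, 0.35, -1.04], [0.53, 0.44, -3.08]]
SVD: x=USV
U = [[-0.83, -0.30, -0.47], [0.52, -0.09, -0.85], [0.22, -0.95, 0.23]]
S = [3.78, 3.21, 0.0]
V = [[-0.90, 0.16, -0.4], [-0.42, -0.1, 0.9], [-0.11, -0.98, -0.16]]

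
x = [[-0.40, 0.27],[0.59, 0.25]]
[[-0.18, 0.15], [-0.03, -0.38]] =x @ [[0.14, -0.54], [-0.47, -0.26]]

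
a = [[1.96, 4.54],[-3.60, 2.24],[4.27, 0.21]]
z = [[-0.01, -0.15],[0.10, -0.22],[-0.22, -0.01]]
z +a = [[1.95, 4.39], [-3.5, 2.02], [4.05, 0.2]]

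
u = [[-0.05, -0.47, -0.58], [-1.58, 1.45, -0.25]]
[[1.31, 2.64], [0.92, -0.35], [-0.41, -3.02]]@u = [[-4.24, 3.21, -1.42], [0.51, -0.94, -0.45], [4.79, -4.19, 0.99]]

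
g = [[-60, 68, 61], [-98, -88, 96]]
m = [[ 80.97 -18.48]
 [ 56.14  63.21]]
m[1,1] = 63.21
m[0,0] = 80.97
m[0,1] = -18.48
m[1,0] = 56.14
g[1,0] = -98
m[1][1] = 63.21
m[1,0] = 56.14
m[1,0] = 56.14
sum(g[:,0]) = -158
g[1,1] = -88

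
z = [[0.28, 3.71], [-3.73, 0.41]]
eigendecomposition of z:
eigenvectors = [[-0.01+0.71j,-0.01-0.71j], [-0.71+0.00j,-0.71-0.00j]]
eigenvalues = [(0.34+3.72j), (0.34-3.72j)]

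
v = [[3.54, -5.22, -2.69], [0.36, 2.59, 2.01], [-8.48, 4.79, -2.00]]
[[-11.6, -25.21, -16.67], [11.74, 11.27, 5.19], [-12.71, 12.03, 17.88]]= v@[[1.85,-2.20,-2.03], [1.90,0.73,0.89], [3.06,5.06,1.8]]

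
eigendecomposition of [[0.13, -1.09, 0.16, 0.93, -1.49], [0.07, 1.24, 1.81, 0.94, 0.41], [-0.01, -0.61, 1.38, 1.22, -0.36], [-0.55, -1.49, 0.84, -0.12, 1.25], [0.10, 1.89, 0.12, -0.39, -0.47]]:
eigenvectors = [[0.66+0.00j, 0.66-0.00j, (-0.86+0j), 0.79+0.00j, (0.79-0j)], [-0.21-0.42j, (-0.21+0.42j), (0.15+0j), -0.13-0.01j, -0.13+0.01j], [0.36-0.19j, (0.36+0.19j), (-0.28+0j), (0.32+0.02j), (0.32-0.02j)], [0.12j, -0.12j, 0.40+0.00j, -0.48+0.01j, -0.48-0.01j], [-0.34-0.23j, (-0.34+0.23j), 0.02+0.00j, 0.02-0.17j, (0.02+0.17j)]]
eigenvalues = [(1.33+1.36j), (1.33-1.36j), (-0.03+0j), (-0.24+0.36j), (-0.24-0.36j)]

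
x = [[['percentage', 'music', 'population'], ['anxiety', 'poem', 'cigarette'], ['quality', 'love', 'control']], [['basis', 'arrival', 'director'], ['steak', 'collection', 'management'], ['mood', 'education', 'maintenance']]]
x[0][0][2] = 'population'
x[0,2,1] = 'love'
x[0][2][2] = 'control'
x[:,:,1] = [['music', 'poem', 'love'], ['arrival', 'collection', 'education']]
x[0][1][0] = 'anxiety'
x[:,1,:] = [['anxiety', 'poem', 'cigarette'], ['steak', 'collection', 'management']]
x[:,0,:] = [['percentage', 'music', 'population'], ['basis', 'arrival', 'director']]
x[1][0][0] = 'basis'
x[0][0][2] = 'population'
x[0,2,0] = 'quality'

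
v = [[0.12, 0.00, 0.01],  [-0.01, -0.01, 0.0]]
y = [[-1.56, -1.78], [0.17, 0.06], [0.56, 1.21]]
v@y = [[-0.18,-0.20], [0.01,0.02]]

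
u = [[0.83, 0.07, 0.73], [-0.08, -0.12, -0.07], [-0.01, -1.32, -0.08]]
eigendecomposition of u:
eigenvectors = [[0.99,0.57,-0.64], [-0.08,-0.1,-0.02], [0.1,-0.82,0.76]]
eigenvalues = [0.9, -0.24, -0.03]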